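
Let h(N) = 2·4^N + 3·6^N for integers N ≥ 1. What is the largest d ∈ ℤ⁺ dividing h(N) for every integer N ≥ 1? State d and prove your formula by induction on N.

Computing the first values: h(1) = 26 and h(2) = 140; gcd(26, 140) = 2, so d ≤ 2.
We prove 2 | 2·4^N + 3·6^N for all N ≥ 1 by induction on N.
Base step (N = 1): h(1) = 26 = 2·(13), so 2 | h(1).
Inductive step: assume the claim holds for N = k, i.e. 2 | h(k). Then
h(k+1) − 6·h(k) = (2·4^(k+1) + 3·6^(k+1)) − 6·(2·4^k + 3·6^k) = (2)·4^k·(4 − 6) = (-4)·4^k. Since 2 | h(k) by the inductive hypothesis, 2 | 6·h(k); and 2 | -4 since -4 = 2·-2. Therefore 2 | h(k+1).
This completes the induction.
Therefore the largest such d is 2.

d = 2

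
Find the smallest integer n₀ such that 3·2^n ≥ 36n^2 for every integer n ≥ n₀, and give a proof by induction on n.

At n = 10: 3072 < 3600, so the inequality fails and n₀ ≥ 11. We prove 3·2^n ≥ 36n^2 for all n ≥ 11.
For the base case n = 11: 3·2^n = 6144 and 36n^2 = 4356, so 6144 ≥ 4356.
Suppose the result is true for n = p, so 3·2^p ≥ 36p^2.
Then 3·2^(p + 1) = 2·(3·2^p) ≥ 2·(36p^2).
Also, for p ≥ 11 we have 2·(36p^2) ≥ 36(p+1)^2, since 2 ≥ (1 + 1/p)^2 for all p ≥ 11.
Combining, 3·2^(p + 1) ≥ 36(p+1)^2.
Hence, by induction on n, the claim holds for every n ≥ 11.
Hence the smallest such n₀ is 11.

n₀ = 11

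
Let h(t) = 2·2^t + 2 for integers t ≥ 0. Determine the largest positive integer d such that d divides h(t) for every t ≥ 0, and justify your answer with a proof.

d = 2

Computing the first values: h(0) = 4 and h(1) = 6; gcd(4, 6) = 2, so d ≤ 2.
We prove 2 | 2·2^t + 2 for all t ≥ 0 by induction on t.
When t = 0: h(0) = 4 = 2·(2), so 2 | h(0).
Suppose the result is true for t = i, i.e. 2 | h(i). Then
h(i+1) = 2·2^(i+1) + 2 = 2·(2·2^i + 2) - 2 = 2·h(i) - 2. The first term is divisible by 2 by the inductive hypothesis, and -2 is divisible by 2. Hence 2 | h(i+1).
Hence, by induction on t, the claim holds for every t ≥ 0.
Therefore the largest such d is 2.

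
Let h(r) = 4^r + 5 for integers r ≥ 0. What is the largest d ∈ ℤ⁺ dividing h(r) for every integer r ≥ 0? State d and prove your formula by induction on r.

Computing the first values: h(0) = 6 and h(1) = 9; gcd(6, 9) = 3, so d ≤ 3.
We prove 3 | 4^r + 5 for all r ≥ 0 by induction on r.
Base step (r = 0): h(0) = 6 = 3·(2), so 3 | h(0).
Inductive step: suppose the statement holds for some j ≥ 0, i.e. 3 | h(j). Then
h(j+1) = 4^(j+1) + 5 = 4·(4^j + 5) - 15 = 4·h(j) - 15. The first term is divisible by 3 by the inductive hypothesis, and -15 is divisible by 3. Hence 3 | h(j+1).
By the principle of mathematical induction, the result holds for all r ≥ 0.
Therefore the largest such d is 3.

d = 3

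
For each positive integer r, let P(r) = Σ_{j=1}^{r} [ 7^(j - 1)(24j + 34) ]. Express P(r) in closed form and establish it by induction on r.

We claim P(r) = 7^r(4r + 5) - 5 for all r ≥ 1.
For the base case r = 1: P(1) = 58, and the closed form gives 58. They agree.
Inductive step: assume the claim holds for r = j, so P(j) = 7^j(4j + 5) - 5.
Then P(j+1) = P(j) + (7^j(24j + 58)) = (7^j(4j + 5) - 5) + (7^j(24j + 58)).
Simplifying, P(j+1) = 28·7^j·j + 63·7^j - 5 = 7^(j+1)(4(j+1) + 5) - 5,
which is the closed form with r = j+1.
This completes the induction.

P(r) = 7^r(4r + 5) - 5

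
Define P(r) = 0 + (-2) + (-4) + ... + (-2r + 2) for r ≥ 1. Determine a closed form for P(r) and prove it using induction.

We claim P(r) = -r(r - 1) for all r ≥ 1.
For the base case r = 1: P(1) = 0, and the closed form gives 0. They agree.
Suppose the result is true for r = k, so P(k) = k(-k + 1).
Then P(k+1) = P(k) + (-2k) = (k(-k + 1)) + (-2k).
Simplifying, P(k+1) = -k(k + 1) = -(k+1)((k+1) - 1),
which is the closed form with r = k+1.
This completes the induction.

P(r) = -r(r - 1)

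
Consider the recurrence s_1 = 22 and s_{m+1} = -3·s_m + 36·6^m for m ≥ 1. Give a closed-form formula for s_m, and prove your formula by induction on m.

Computing the first terms: s_1 = 22, s_2 = 150, s_3 = 846. This suggests s_m = -2(-3)^(m - 1) + 4·6^m.
Base case (m = 1): the formula gives 22 = 22 = s_1.
For the inductive step, assume it holds for an arbitrary r ≥ 1, so s_r = -2(-3)^(r - 1) + 4·6^r.
Then s_{r+1} = -3·s_r + 36·6^r = -3·(-2(-3)^(r - 1) + 4·6^r) + 36·6^r = -2(-3)^r + 4·6^(r + 1) = -2(-3)^((r+1) - 1) + 4·6^(r+1),
which is the claimed formula at m = r+1.
By induction, the statement is established for all m ≥ 1.

s_m = -2(-3)^(m - 1) + 4·6^m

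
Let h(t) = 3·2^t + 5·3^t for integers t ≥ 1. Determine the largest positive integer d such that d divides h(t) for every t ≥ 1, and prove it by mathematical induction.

Computing the first values: h(1) = 21 and h(2) = 57; gcd(21, 57) = 3, so d ≤ 3.
We prove 3 | 3·2^t + 5·3^t for all t ≥ 1 by induction on t.
For the base case t = 1: h(1) = 21 = 3·(7), so 3 | h(1).
Suppose the result is true for t = j, i.e. 3 | h(j). Then
h(j+1) − 3·h(j) = (3·2^(j+1) + 5·3^(j+1)) − 3·(3·2^j + 5·3^j) = (3)·2^j·(2 − 3) = (-3)·2^j. Since 3 | h(j) by the inductive hypothesis, 3 | 3·h(j); and 3 | -3 since -3 = 3·-1. Therefore 3 | h(j+1).
By the principle of mathematical induction, the result holds for all t ≥ 1.
Therefore the largest such d is 3.

d = 3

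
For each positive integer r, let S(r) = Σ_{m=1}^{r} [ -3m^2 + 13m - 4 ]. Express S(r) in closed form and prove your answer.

S(r) = -r(r^2 - 5r - 2)

We claim S(r) = -r(r^2 - 5r - 2) for all r ≥ 1.
Base case (r = 1): S(1) = 6, and the closed form gives 6. They agree.
Inductive step: suppose the statement holds for some m ≥ 1, so S(m) = m(-m^2 + 5m + 2).
Then S(m+1) = S(m) + (-3m^2 + 7m + 6) = (m(-m^2 + 5m + 2)) + (-3m^2 + 7m + 6).
Simplifying, S(m+1) = -(m + 1)(m^2 - 3m - 6) = -(m+1)((m+1)^2 - 5(m+1) - 2),
which is the closed form with r = m+1.
Hence, by induction on r, the claim holds for every r ≥ 1.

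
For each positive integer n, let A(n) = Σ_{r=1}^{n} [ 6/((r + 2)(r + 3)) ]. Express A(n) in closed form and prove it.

A(n) = 2n/(n + 3)

We claim A(n) = 2n/(n + 3) for all n ≥ 1.
For the base case n = 1: A(1) = 1/2, and the closed form gives 1/2. They agree.
Inductive step: assume the claim holds for n = r, so A(r) = 2r/(r + 3).
Then A(r+1) = A(r) + (6/((r + 3)(r + 4))) = (2r/(r + 3)) + (6/((r + 3)(r + 4))).
Simplifying, A(r+1) = 2(r + 1)/(r + 4) = 2(r+1)/((r+1) + 3),
which is the closed form with n = r+1.
This completes the induction.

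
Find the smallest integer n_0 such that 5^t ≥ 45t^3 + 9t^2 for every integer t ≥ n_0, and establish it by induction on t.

n_0 = 6

At t = 5: 3125 < 5850, so the inequality fails and n_0 ≥ 6. We prove 5^t ≥ 45t^3 + 9t^2 for all t ≥ 6.
Base case (t = 6): 5^t = 15625 and 45t^3 + 9t^2 = 10044, so 15625 ≥ 10044.
For the inductive step, assume it holds for an arbitrary j ≥ 6, so 5^j ≥ 45j^3 + 9j^2.
Then 5^(j + 1) = 5·(5^j) ≥ 5·(45j^3 + 9j^2).
Also, for j ≥ 6 we have 5·(45j^3 + 9j^2) ≥ 45(j+1)^3 + 9(j+1)^2, since 5·(45j^3 + 9j^2) − (45(j+1)^3 + 9(j+1)^2) = 180j^3 - 99j^2 - 153j - 54, which is nonnegative for all j ≥ 6.
Combining, 5^(j + 1) ≥ 45(j+1)^3 + 9(j+1)^2.
By the principle of mathematical induction, the result holds for all t ≥ 6.
Hence the smallest such n_0 is 6.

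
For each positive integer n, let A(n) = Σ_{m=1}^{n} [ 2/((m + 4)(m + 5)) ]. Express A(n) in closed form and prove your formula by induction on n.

We claim A(n) = 2n/(5(n + 5)) for all n ≥ 1.
Base case (n = 1): A(1) = 1/15, and the closed form gives 1/15. They agree.
For the inductive step, assume it holds for an arbitrary m ≥ 1, so A(m) = 2m/(5(m + 5)).
Then A(m+1) = A(m) + (2/((m + 5)(m + 6))) = (2m/(5(m + 5))) + (2/((m + 5)(m + 6))).
Simplifying, A(m+1) = 2(m + 1)/(5(m + 6)) = 2(m+1)/(5((m+1) + 5)),
which is the closed form with n = m+1.
By induction, the statement is established for all n ≥ 1.

A(n) = 2n/(5(n + 5))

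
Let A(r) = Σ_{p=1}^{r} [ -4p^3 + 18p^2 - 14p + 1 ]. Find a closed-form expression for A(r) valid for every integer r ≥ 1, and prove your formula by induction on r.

We claim A(r) = -r(r^3 - 4r^2 - r + 3) for all r ≥ 1.
Base case (r = 1): A(1) = 1, and the closed form gives 1. They agree.
Inductive step: suppose the statement holds for some p ≥ 1, so A(p) = p(-p^3 + 4p^2 + p - 3).
Then A(p+1) = A(p) + (-4p^3 + 6p^2 + 10p + 1) = (p(-p^3 + 4p^2 + p - 3)) + (-4p^3 + 6p^2 + 10p + 1).
Simplifying, A(p+1) = -(p + 1)(p^3 - p^2 - 6p - 1) = -(p+1)((p+1)^3 - 4(p+1)^2 - (p+1) + 3),
which is the closed form with r = p+1.
By the principle of mathematical induction, the result holds for all r ≥ 1.

A(r) = -r(r^3 - 4r^2 - r + 3)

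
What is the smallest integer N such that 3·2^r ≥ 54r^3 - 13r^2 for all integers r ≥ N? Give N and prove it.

N = 17

At r = 16: 196608 < 217856, so the inequality fails and N ≥ 17. We prove 3·2^r ≥ 54r^3 - 13r^2 for all r ≥ 17.
When r = 17: 3·2^r = 393216 and 54r^3 - 13r^2 = 261545, so 393216 ≥ 261545.
Suppose the result is true for r = i, so 3·2^i ≥ 54i^3 - 13i^2.
Then 3·2^(i + 1) = 2·(3·2^i) ≥ 2·(54i^3 - 13i^2).
Also, for i ≥ 17 we have 2·(54i^3 - 13i^2) ≥ 54(i+1)^3 - 13(i+1)^2, since 2·(54i^3 - 13i^2) − (54(i+1)^3 - 13(i+1)^2) = 54i^3 - 175i^2 - 136i - 41, which is nonnegative for all i ≥ 17.
Combining, 3·2^(i + 1) ≥ 54(i+1)^3 - 13(i+1)^2.
By the principle of mathematical induction, the result holds for all r ≥ 17.
Hence the smallest such N is 17.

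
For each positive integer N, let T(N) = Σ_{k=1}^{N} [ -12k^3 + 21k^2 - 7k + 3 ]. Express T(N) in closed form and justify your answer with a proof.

T(N) = -N(3N^3 - N^2 - 4N - 3)

We claim T(N) = -N(3N^3 - N^2 - 4N - 3) for all N ≥ 1.
For the base case N = 1: T(1) = 5, and the closed form gives 5. They agree.
Inductive step: suppose the statement holds for some k ≥ 1, so T(k) = k(-3k^3 + k^2 + 4k + 3).
Then T(k+1) = T(k) + (-12k^3 - 15k^2 - k + 5) = (k(-3k^3 + k^2 + 4k + 3)) + (-12k^3 - 15k^2 - k + 5).
Simplifying, T(k+1) = -(k + 1)(3k^3 + 8k^2 + 3k - 5) = -(k+1)(3(k+1)^3 - (k+1)^2 - 4(k+1) - 3),
which is the closed form with N = k+1.
By induction, the statement is established for all N ≥ 1.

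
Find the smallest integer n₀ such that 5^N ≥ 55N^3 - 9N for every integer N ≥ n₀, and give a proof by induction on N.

At N = 5: 3125 < 6830, so the inequality fails and n₀ ≥ 6. We prove 5^N ≥ 55N^3 - 9N for all N ≥ 6.
Base case (N = 6): 5^N = 15625 and 55N^3 - 9N = 11826, so 15625 ≥ 11826.
Suppose the result is true for N = j, so 5^j ≥ 55j^3 - 9j.
Then 5^(j + 1) = 5·(5^j) ≥ 5·(55j^3 - 9j).
Also, for j ≥ 6 we have 5·(55j^3 - 9j) ≥ 55(j+1)^3 - 9(j+1), since 5·(55j^3 - 9j) − (55(j+1)^3 - 9(j+1)) = 220j^3 - 165j^2 - 201j - 46, which is nonnegative for all j ≥ 6.
Combining, 5^(j + 1) ≥ 55(j+1)^3 - 9(j+1).
By induction, the statement is established for all N ≥ 6.
Hence the smallest such n₀ is 6.

n₀ = 6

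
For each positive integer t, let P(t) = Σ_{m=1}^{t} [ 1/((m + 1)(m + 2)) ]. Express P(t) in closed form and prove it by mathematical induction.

P(t) = t/(2(t + 2))

We claim P(t) = t/(2(t + 2)) for all t ≥ 1.
Base case (t = 1): P(1) = 1/6, and the closed form gives 1/6. They agree.
Inductive step: suppose the statement holds for some m ≥ 1, so P(m) = m/(2(m + 2)).
Then P(m+1) = P(m) + (1/((m + 2)(m + 3))) = (m/(2(m + 2))) + (1/((m + 2)(m + 3))).
Simplifying, P(m+1) = (m + 1)/(2(m + 3)) = (m+1)/(2((m+1) + 2)),
which is the closed form with t = m+1.
By the principle of mathematical induction, the result holds for all t ≥ 1.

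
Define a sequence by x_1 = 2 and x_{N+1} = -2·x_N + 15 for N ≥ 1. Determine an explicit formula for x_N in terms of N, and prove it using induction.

x_N = -3(-2)^(N - 1) + 5

Computing the first terms: x_1 = 2, x_2 = 11, x_3 = -7. This suggests x_N = -3(-2)^(N - 1) + 5.
For the base case N = 1: the formula gives 2 = 2 = x_1.
Suppose the result is true for N = r, so x_r = -3(-2)^(r - 1) + 5.
Then x_{r+1} = -2·x_r + 15 = -2·(-3(-2)^(r - 1) + 5) + 15 = -3(-2)^r + 5 = -3(-2)^((r+1) - 1) + 5,
which is the claimed formula at N = r+1.
This completes the induction.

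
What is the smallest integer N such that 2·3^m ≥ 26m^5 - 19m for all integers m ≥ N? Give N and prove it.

At m = 14: 9565938 < 13983158, so the inequality fails and N ≥ 15. We prove 2·3^m ≥ 26m^5 - 19m for all m ≥ 15.
Base step (m = 15): 2·3^m = 28697814 and 26m^5 - 19m = 19743465, so 28697814 ≥ 19743465.
Inductive step: suppose the statement holds for some k ≥ 15, so 2·3^k ≥ 26k^5 - 19k.
Then 2·3^(k + 1) = 3·(2·3^k) ≥ 3·(26k^5 - 19k).
Also, for k ≥ 15 we have 3·(26k^5 - 19k) ≥ 26(k+1)^5 - 19(k+1), since 3·(26k^5 - 19k) − (26(k+1)^5 - 19(k+1)) = 52k^5 - 130k^4 - 260k^3 - 260k^2 - 168k - 7, which is nonnegative for all k ≥ 15.
Combining, 2·3^(k + 1) ≥ 26(k+1)^5 - 19(k+1).
This completes the induction.
Hence the smallest such N is 15.

N = 15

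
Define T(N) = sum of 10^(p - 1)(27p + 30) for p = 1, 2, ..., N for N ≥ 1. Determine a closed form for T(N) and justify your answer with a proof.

We claim T(N) = 3·10^N(N + 1) - 3 for all N ≥ 1.
When N = 1: T(1) = 57, and the closed form gives 57. They agree.
Inductive step: assume the claim holds for N = p, so T(p) = 3·10^p(p + 1) - 3.
Then T(p+1) = T(p) + (10^p(27p + 57)) = (3·10^p(p + 1) - 3) + (10^p(27p + 57)).
Simplifying, T(p+1) = 30·10^p·p + 60·10^p - 3 = 3·10^(p+1)((p+1) + 1) - 3,
which is the closed form with N = p+1.
By the principle of mathematical induction, the result holds for all N ≥ 1.

T(N) = 3·10^N(N + 1) - 3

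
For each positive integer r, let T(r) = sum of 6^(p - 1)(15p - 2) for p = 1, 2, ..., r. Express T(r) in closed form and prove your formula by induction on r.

We claim T(r) = 6^r(3r - 1) + 1 for all r ≥ 1.
Base step (r = 1): T(1) = 13, and the closed form gives 13. They agree.
Inductive step: suppose the statement holds for some p ≥ 1, so T(p) = 6^p(3p - 1) + 1.
Then T(p+1) = T(p) + (6^p(15p + 13)) = (6^p(3p - 1) + 1) + (6^p(15p + 13)).
Simplifying, T(p+1) = 18·6^p·p + 12·6^p + 1 = 6^(p+1)(3(p+1) - 1) + 1,
which is the closed form with r = p+1.
By induction, the statement is established for all r ≥ 1.

T(r) = 6^r(3r - 1) + 1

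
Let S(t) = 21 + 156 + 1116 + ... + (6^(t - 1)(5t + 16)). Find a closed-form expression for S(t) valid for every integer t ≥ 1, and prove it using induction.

S(t) = 6^t(t + 3) - 3

We claim S(t) = 6^t(t + 3) - 3 for all t ≥ 1.
Base step (t = 1): S(1) = 21, and the closed form gives 21. They agree.
Inductive step: assume the claim holds for t = r, so S(r) = 6^r(r + 3) - 3.
Then S(r+1) = S(r) + (6^r(5r + 21)) = (6^r(r + 3) - 3) + (6^r(5r + 21)).
Simplifying, S(r+1) = 6·6^r·r + 24·6^r - 3 = 6^(r+1)((r+1) + 3) - 3,
which is the closed form with t = r+1.
By induction, the statement is established for all t ≥ 1.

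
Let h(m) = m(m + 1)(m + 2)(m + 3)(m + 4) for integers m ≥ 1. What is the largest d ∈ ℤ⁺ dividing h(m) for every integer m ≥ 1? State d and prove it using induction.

d = 120

Computing the first values: h(1) = 120 and h(2) = 720; gcd(120, 720) = 120, so d ≤ 120.
We prove 120 | m(m + 1)(m + 2)(m + 3)(m + 4) for all m ≥ 1 by induction on m.
Base step (m = 1): h(1) = 120 = 120·(1), so 120 | h(1).
Inductive step: assume the claim holds for m = p, i.e. 120 | h(p). Then
h(p+1) − h(p) = (p+1)·(p+2)·(p+3)·(p+4)·(p+5) − p·(p+1)·(p+2)·(p+3)·(p+4) = (p+1)·(p+2)·(p+3)·(p+4)·[(p+5) − p] = 5·(p+1)·(p+2)·(p+3)·(p+4). The product of 4 consecutive integers is divisible by (4)! = 24, so h(p+1) − h(p) is divisible by 5·24 = 120. By the inductive hypothesis 120 | h(p), hence 120 | h(p+1).
By the principle of mathematical induction, the result holds for all m ≥ 1.
Therefore the largest such d is 120.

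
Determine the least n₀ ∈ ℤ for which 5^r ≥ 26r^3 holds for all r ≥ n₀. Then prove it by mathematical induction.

At r = 5: 3125 < 3250, so the inequality fails and n₀ ≥ 6. We prove 5^r ≥ 26r^3 for all r ≥ 6.
Base case (r = 6): 5^r = 15625 and 26r^3 = 5616, so 15625 ≥ 5616.
Suppose the result is true for r = p, so 5^p ≥ 26p^3.
Then 5^(p + 1) = 5·(5^p) ≥ 5·(26p^3).
Also, for p ≥ 6 we have 5·(26p^3) ≥ 26(p+1)^3, since 5 ≥ (1 + 1/p)^3 for all p ≥ 6.
Combining, 5^(p + 1) ≥ 26(p+1)^3.
By the principle of mathematical induction, the result holds for all r ≥ 6.
Hence the smallest such n₀ is 6.

n₀ = 6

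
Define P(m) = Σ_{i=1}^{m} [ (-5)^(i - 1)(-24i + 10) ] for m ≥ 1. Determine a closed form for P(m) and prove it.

P(m) = (-5)^m(4m - 1) + 1

We claim P(m) = (-5)^m(4m - 1) + 1 for all m ≥ 1.
For the base case m = 1: P(1) = -14, and the closed form gives -14. They agree.
Suppose the result is true for m = i, so P(i) = (-5)^i(4i - 1) + 1.
Then P(i+1) = P(i) + ((-5)^i(-24i - 14)) = ((-5)^i(4i - 1) + 1) + ((-5)^i(-24i - 14)).
Simplifying, P(i+1) = -20(-5)^i·i - 15(-5)^i + 1 = (-5)^(i+1)(4(i+1) - 1) + 1,
which is the closed form with m = i+1.
By the principle of mathematical induction, the result holds for all m ≥ 1.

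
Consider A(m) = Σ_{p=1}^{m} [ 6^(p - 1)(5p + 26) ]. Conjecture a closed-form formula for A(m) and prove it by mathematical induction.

A(m) = 6^m(m + 5) - 5

We claim A(m) = 6^m(m + 5) - 5 for all m ≥ 1.
When m = 1: A(1) = 31, and the closed form gives 31. They agree.
For the inductive step, assume it holds for an arbitrary p ≥ 1, so A(p) = 6^p(p + 5) - 5.
Then A(p+1) = A(p) + (6^p(5p + 31)) = (6^p(p + 5) - 5) + (6^p(5p + 31)).
Simplifying, A(p+1) = 6^(p + 1)p + 6^(p + 2) - 5 = 6^(p+1)((p+1) + 5) - 5,
which is the closed form with m = p+1.
Hence, by induction on m, the claim holds for every m ≥ 1.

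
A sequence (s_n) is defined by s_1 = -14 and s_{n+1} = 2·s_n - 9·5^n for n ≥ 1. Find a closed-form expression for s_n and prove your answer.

s_n = 2^(n - 1) - 3·5^n

Computing the first terms: s_1 = -14, s_2 = -73, s_3 = -371. This suggests s_n = 2^(n - 1) - 3·5^n.
For the base case n = 1: the formula gives -14 = -14 = s_1.
Inductive step: suppose the statement holds for some r ≥ 1, so s_r = 2^(r - 1) - 3·5^r.
Then s_{r+1} = 2·s_r - 9·5^r = 2·(2^(r - 1) - 3·5^r) - 9·5^r = 2^r - 3·5^(r + 1) = 2^((r+1) - 1) - 3·5^(r+1),
which is the claimed formula at n = r+1.
By the principle of mathematical induction, the result holds for all n ≥ 1.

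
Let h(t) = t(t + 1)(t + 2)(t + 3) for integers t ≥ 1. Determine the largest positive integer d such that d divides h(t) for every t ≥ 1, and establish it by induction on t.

d = 24

Computing the first values: h(1) = 24 and h(2) = 120; gcd(24, 120) = 24, so d ≤ 24.
We prove 24 | t(t + 1)(t + 2)(t + 3) for all t ≥ 1 by induction on t.
When t = 1: h(1) = 24 = 24·(1), so 24 | h(1).
For the inductive step, assume it holds for an arbitrary m ≥ 1, i.e. 24 | h(m). Then
h(m+1) − h(m) = (m+1)·(m+2)·(m+3)·(m+4) − m·(m+1)·(m+2)·(m+3) = (m+1)·(m+2)·(m+3)·[(m+4) − m] = 4·(m+1)·(m+2)·(m+3). The product of 3 consecutive integers is divisible by (3)! = 6, so h(m+1) − h(m) is divisible by 4·6 = 24. By the inductive hypothesis 24 | h(m), hence 24 | h(m+1).
Hence, by induction on t, the claim holds for every t ≥ 1.
Therefore the largest such d is 24.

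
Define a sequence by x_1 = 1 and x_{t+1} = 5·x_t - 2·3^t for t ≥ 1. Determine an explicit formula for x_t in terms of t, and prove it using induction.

x_t = 3^t - 2·5^(t - 1)

Computing the first terms: x_1 = 1, x_2 = -1, x_3 = -23. This suggests x_t = 3^t - 2·5^(t - 1).
For the base case t = 1: the formula gives 1 = 1 = x_1.
Suppose the result is true for t = m, so x_m = 3^m - 2·5^(m - 1).
Then x_{m+1} = 5·x_m - 2·3^m = 5·(3^m - 2·5^(m - 1)) - 2·3^m = 3^(m + 1) - 2·5^m = 3^(m+1) - 2·5^((m+1) - 1),
which is the claimed formula at t = m+1.
By the principle of mathematical induction, the result holds for all t ≥ 1.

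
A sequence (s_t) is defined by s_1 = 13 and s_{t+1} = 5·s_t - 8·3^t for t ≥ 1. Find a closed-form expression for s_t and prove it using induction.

s_t = 4·3^t + 5^(t - 1)

Computing the first terms: s_1 = 13, s_2 = 41, s_3 = 133. This suggests s_t = 4·3^t + 5^(t - 1).
When t = 1: the formula gives 13 = 13 = s_1.
Inductive step: assume the claim holds for t = r, so s_r = 4·3^r + 5^(r - 1).
Then s_{r+1} = 5·s_r - 8·3^r = 5·(4·3^r + 5^(r - 1)) - 8·3^r = 4·3^(r + 1) + 5^r = 4·3^(r+1) + 5^((r+1) - 1),
which is the claimed formula at t = r+1.
By the principle of mathematical induction, the result holds for all t ≥ 1.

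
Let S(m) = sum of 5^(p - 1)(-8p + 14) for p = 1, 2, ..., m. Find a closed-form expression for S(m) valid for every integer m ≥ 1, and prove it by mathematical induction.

We claim S(m) = 2·5^m(-m + 2) - 4 for all m ≥ 1.
For the base case m = 1: S(1) = 6, and the closed form gives 6. They agree.
Inductive step: assume the claim holds for m = p, so S(p) = 2·5^p(-p + 2) - 4.
Then S(p+1) = S(p) + (5^p(-8p + 6)) = (2·5^p(-p + 2) - 4) + (5^p(-8p + 6)).
Simplifying, S(p+1) = -10·5^p·p + 10·5^p - 4 = 2·5^(p+1)(-(p+1) + 2) - 4,
which is the closed form with m = p+1.
By induction, the statement is established for all m ≥ 1.

S(m) = 2·5^m(-m + 2) - 4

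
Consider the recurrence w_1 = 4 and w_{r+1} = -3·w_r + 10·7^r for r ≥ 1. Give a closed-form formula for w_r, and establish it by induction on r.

w_r = (-3)^r + 7^r

Computing the first terms: w_1 = 4, w_2 = 58, w_3 = 316. This suggests w_r = (-3)^r + 7^r.
When r = 1: the formula gives 4 = 4 = w_1.
For the inductive step, assume it holds for an arbitrary m ≥ 1, so w_m = (-3)^m + 7^m.
Then w_{m+1} = -3·w_m + 10·7^m = -3·((-3)^m + 7^m) + 10·7^m = (-3)^(m + 1) + 7^(m + 1),
which is the claimed formula at r = m+1.
By the principle of mathematical induction, the result holds for all r ≥ 1.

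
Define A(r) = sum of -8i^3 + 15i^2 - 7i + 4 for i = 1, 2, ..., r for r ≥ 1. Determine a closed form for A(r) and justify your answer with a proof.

We claim A(r) = -r(2r^3 - r^2 - 2r - 3) for all r ≥ 1.
When r = 1: A(1) = 4, and the closed form gives 4. They agree.
Suppose the result is true for r = i, so A(i) = i(-2i^3 + i^2 + 2i + 3).
Then A(i+1) = A(i) + (-8i^3 - 9i^2 - i + 4) = (i(-2i^3 + i^2 + 2i + 3)) + (-8i^3 - 9i^2 - i + 4).
Simplifying, A(i+1) = -(i + 1)(2i^3 + 5i^2 + 2i - 4) = -(i+1)(2(i+1)^3 - (i+1)^2 - 2(i+1) - 3),
which is the closed form with r = i+1.
By induction, the statement is established for all r ≥ 1.

A(r) = -r(2r^3 - r^2 - 2r - 3)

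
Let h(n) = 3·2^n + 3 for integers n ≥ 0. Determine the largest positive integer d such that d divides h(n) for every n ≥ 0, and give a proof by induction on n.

d = 3

Computing the first values: h(0) = 6 and h(1) = 9; gcd(6, 9) = 3, so d ≤ 3.
We prove 3 | 3·2^n + 3 for all n ≥ 0 by induction on n.
Base case (n = 0): h(0) = 6 = 3·(2), so 3 | h(0).
Inductive step: suppose the statement holds for some j ≥ 0, i.e. 3 | h(j). Then
h(j+1) = 3·2^(j+1) + 3 = 2·(3·2^j + 3) - 3 = 2·h(j) - 3. The first term is divisible by 3 by the inductive hypothesis, and -3 is divisible by 3. Hence 3 | h(j+1).
By induction, the statement is established for all n ≥ 0.
Therefore the largest such d is 3.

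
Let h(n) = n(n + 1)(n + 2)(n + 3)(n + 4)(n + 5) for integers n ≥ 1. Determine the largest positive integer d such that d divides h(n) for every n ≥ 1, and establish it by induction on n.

Computing the first values: h(1) = 720 and h(2) = 5040; gcd(720, 5040) = 720, so d ≤ 720.
We prove 720 | n(n + 1)(n + 2)(n + 3)(n + 4)(n + 5) for all n ≥ 1 by induction on n.
For the base case n = 1: h(1) = 720 = 720·(1), so 720 | h(1).
Inductive step: assume the claim holds for n = r, i.e. 720 | h(r). Then
h(r+1) − h(r) = (r+1)·(r+2)·(r+3)·(r+4)·(r+5)·(r+6) − r·(r+1)·(r+2)·(r+3)·(r+4)·(r+5) = (r+1)·(r+2)·(r+3)·(r+4)·(r+5)·[(r+6) − r] = 6·(r+1)·(r+2)·(r+3)·(r+4)·(r+5). The product of 5 consecutive integers is divisible by (5)! = 120, so h(r+1) − h(r) is divisible by 6·120 = 720. By the inductive hypothesis 720 | h(r), hence 720 | h(r+1).
By induction, the statement is established for all n ≥ 1.
Therefore the largest such d is 720.

d = 720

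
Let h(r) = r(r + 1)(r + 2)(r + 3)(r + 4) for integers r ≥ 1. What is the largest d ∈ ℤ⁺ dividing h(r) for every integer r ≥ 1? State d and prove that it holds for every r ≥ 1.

Computing the first values: h(1) = 120 and h(2) = 720; gcd(120, 720) = 120, so d ≤ 120.
We prove 120 | r(r + 1)(r + 2)(r + 3)(r + 4) for all r ≥ 1 by induction on r.
Base case (r = 1): h(1) = 120 = 120·(1), so 120 | h(1).
Inductive step: assume the claim holds for r = k, i.e. 120 | h(k). Then
h(k+1) − h(k) = (k+1)·(k+2)·(k+3)·(k+4)·(k+5) − k·(k+1)·(k+2)·(k+3)·(k+4) = (k+1)·(k+2)·(k+3)·(k+4)·[(k+5) − k] = 5·(k+1)·(k+2)·(k+3)·(k+4). The product of 4 consecutive integers is divisible by (4)! = 24, so h(k+1) − h(k) is divisible by 5·24 = 120. By the inductive hypothesis 120 | h(k), hence 120 | h(k+1).
Hence, by induction on r, the claim holds for every r ≥ 1.
Therefore the largest such d is 120.

d = 120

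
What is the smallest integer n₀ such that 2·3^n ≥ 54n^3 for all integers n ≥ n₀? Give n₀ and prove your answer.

At n = 8: 13122 < 27648, so the inequality fails and n₀ ≥ 9. We prove 2·3^n ≥ 54n^3 for all n ≥ 9.
When n = 9: 2·3^n = 39366 and 54n^3 = 39366, so 39366 ≥ 39366.
Inductive step: assume the claim holds for n = j, so 2·3^j ≥ 54j^3.
Then 2·3^(j + 1) = 3·(2·3^j) ≥ 3·(54j^3).
Also, for j ≥ 9 we have 3·(54j^3) ≥ 54(j+1)^3, since 3 ≥ (1 + 1/j)^3 for all j ≥ 9.
Combining, 2·3^(j + 1) ≥ 54(j+1)^3.
By the principle of mathematical induction, the result holds for all n ≥ 9.
Hence the smallest such n₀ is 9.

n₀ = 9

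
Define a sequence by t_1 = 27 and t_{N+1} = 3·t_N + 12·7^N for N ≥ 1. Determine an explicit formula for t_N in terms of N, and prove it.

Computing the first terms: t_1 = 27, t_2 = 165, t_3 = 1083. This suggests t_N = 2·3^N + 3·7^N.
Base step (N = 1): the formula gives 27 = 27 = t_1.
Inductive step: suppose the statement holds for some i ≥ 1, so t_i = 2·3^i + 3·7^i.
Then t_{i+1} = 3·t_i + 12·7^i = 3·(2·3^i + 3·7^i) + 12·7^i = 2·3^(i + 1) + 3·7^(i + 1),
which is the claimed formula at N = i+1.
Hence, by induction on N, the claim holds for every N ≥ 1.

t_N = 2·3^N + 3·7^N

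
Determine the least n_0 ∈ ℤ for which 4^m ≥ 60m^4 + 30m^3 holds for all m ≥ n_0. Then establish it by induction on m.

At m = 9: 262144 < 415530, so the inequality fails and n_0 ≥ 10. We prove 4^m ≥ 60m^4 + 30m^3 for all m ≥ 10.
For the base case m = 10: 4^m = 1048576 and 60m^4 + 30m^3 = 630000, so 1048576 ≥ 630000.
Inductive step: assume the claim holds for m = j, so 4^j ≥ 60j^4 + 30j^3.
Then 4^(j + 1) = 4·(4^j) ≥ 4·(60j^4 + 30j^3).
Also, for j ≥ 10 we have 4·(60j^4 + 30j^3) ≥ 60(j+1)^4 + 30(j+1)^3, since 4·(60j^4 + 30j^3) − (60(j+1)^4 + 30(j+1)^3) = 180j^4 - 150j^3 - 450j^2 - 330j - 90, which is nonnegative for all j ≥ 10.
Combining, 4^(j + 1) ≥ 60(j+1)^4 + 30(j+1)^3.
By induction, the statement is established for all m ≥ 10.
Hence the smallest such n_0 is 10.

n_0 = 10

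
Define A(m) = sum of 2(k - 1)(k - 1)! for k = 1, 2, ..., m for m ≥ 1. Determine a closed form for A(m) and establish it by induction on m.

We claim A(m) = 2m! - 2 for all m ≥ 1.
When m = 1: A(1) = 0, and the closed form gives 0. They agree.
Inductive step: assume the claim holds for m = k, so A(k) = 2k! - 2.
Then A(k+1) = A(k) + (2k·k!) = (2k! - 2) + (2k·k!).
Simplifying, A(k+1) = 2(k+1)! - 2,
which is the closed form with m = k+1.
By the principle of mathematical induction, the result holds for all m ≥ 1.

A(m) = 2m! - 2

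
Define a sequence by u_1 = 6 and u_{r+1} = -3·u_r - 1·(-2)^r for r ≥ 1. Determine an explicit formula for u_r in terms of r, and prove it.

Computing the first terms: u_1 = 6, u_2 = -16, u_3 = 44. This suggests u_r = -(-2)^r + 4(-3)^(r - 1).
When r = 1: the formula gives 6 = 6 = u_1.
Suppose the result is true for r = p, so u_p = -(-2)^p + 4(-3)^(p - 1).
Then u_{p+1} = -3·u_p - 1·(-2)^p = -3·(-(-2)^p + 4(-3)^(p - 1)) - 1·(-2)^p = -(-2)^(p + 1) + 4(-3)^p = -(-2)^(p+1) + 4(-3)^((p+1) - 1),
which is the claimed formula at r = p+1.
This completes the induction.

u_r = -(-2)^r + 4(-3)^(r - 1)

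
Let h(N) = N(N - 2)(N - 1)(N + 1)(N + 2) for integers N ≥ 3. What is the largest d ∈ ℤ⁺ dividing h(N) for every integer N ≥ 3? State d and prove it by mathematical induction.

Computing the first values: h(3) = 120 and h(4) = 720; gcd(120, 720) = 120, so d ≤ 120.
We prove 120 | N(N - 2)(N - 1)(N + 1)(N + 2) for all N ≥ 3 by induction on N.
Base step (N = 3): h(3) = 120 = 120·(1), so 120 | h(3).
For the inductive step, assume it holds for an arbitrary p ≥ 3, i.e. 120 | h(p). Then
h(p+1) − h(p) = (p-1)·p·(p+1)·(p+2)·(p+3) − (p-2)·(p-1)·p·(p+1)·(p+2) = (p-1)·p·(p+1)·(p+2)·[(p+3) − (p-2)] = 5·(p-1)·p·(p+1)·(p+2). The product of 4 consecutive integers is divisible by (4)! = 24, so h(p+1) − h(p) is divisible by 5·24 = 120. By the inductive hypothesis 120 | h(p), hence 120 | h(p+1).
By the principle of mathematical induction, the result holds for all N ≥ 3.
Therefore the largest such d is 120.

d = 120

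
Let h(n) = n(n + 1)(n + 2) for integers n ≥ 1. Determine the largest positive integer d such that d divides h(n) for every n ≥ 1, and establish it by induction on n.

d = 6

Computing the first values: h(1) = 6 and h(2) = 24; gcd(6, 24) = 6, so d ≤ 6.
We prove 6 | n(n + 1)(n + 2) for all n ≥ 1 by induction on n.
For the base case n = 1: h(1) = 6 = 6·(1), so 6 | h(1).
Suppose the result is true for n = k, i.e. 6 | h(k). Then
h(k+1) − h(k) = (k+1)·(k+2)·(k+3) − k·(k+1)·(k+2) = (k+1)·(k+2)·[(k+3) − k] = 3·(k+1)·(k+2). The product of 2 consecutive integers is divisible by (2)! = 2, so h(k+1) − h(k) is divisible by 3·2 = 6. By the inductive hypothesis 6 | h(k), hence 6 | h(k+1).
By the principle of mathematical induction, the result holds for all n ≥ 1.
Therefore the largest such d is 6.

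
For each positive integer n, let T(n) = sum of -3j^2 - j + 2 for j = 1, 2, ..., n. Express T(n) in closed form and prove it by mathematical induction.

T(n) = -n(n^2 + 2n - 1)

We claim T(n) = -n(n^2 + 2n - 1) for all n ≥ 1.
Base case (n = 1): T(1) = -2, and the closed form gives -2. They agree.
Suppose the result is true for n = j, so T(j) = j(-j^2 - 2j + 1).
Then T(j+1) = T(j) + (-j - 3(j + 1)^2 + 1) = (j(-j^2 - 2j + 1)) + (-j - 3(j + 1)^2 + 1).
Simplifying, T(j+1) = -(j + 1)(j^2 + 4j + 2) = -(j+1)((j+1)^2 + 2(j+1) - 1),
which is the closed form with n = j+1.
By the principle of mathematical induction, the result holds for all n ≥ 1.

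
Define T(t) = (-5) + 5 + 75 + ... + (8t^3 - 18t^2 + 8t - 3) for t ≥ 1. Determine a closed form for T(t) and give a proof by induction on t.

We claim T(t) = t(t - 2)(2t^2 + 2t + 1) for all t ≥ 1.
Base case (t = 1): T(1) = -5, and the closed form gives -5. They agree.
Inductive step: assume the claim holds for t = j, so T(j) = j(2j^3 - 2j^2 - 3j - 2).
Then T(j+1) = T(j) + (8j^3 + 6j^2 - 4j - 5) = (j(2j^3 - 2j^2 - 3j - 2)) + (8j^3 + 6j^2 - 4j - 5).
Simplifying, T(j+1) = (j - 1)(j + 1)(2j^2 + 6j + 5) = (j+1)((j+1) - 2)(2(j+1)^2 + 2(j+1) + 1),
which is the closed form with t = j+1.
By the principle of mathematical induction, the result holds for all t ≥ 1.

T(t) = t(t - 2)(2t^2 + 2t + 1)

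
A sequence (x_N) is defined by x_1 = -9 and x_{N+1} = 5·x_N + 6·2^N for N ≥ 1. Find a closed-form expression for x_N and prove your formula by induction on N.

x_N = -2^(N + 1) - 5^N

Computing the first terms: x_1 = -9, x_2 = -33, x_3 = -141. This suggests x_N = -2^(N + 1) - 5^N.
When N = 1: the formula gives -9 = -9 = x_1.
Inductive step: assume the claim holds for N = r, so x_r = -2^(r + 1) - 5^r.
Then x_{r+1} = 5·x_r + 6·2^r = 5·(-2^(r + 1) - 5^r) + 6·2^r = -2^(r + 2) - 5^(r + 1) = -2^((r+1) + 1) - 5^(r+1),
which is the claimed formula at N = r+1.
This completes the induction.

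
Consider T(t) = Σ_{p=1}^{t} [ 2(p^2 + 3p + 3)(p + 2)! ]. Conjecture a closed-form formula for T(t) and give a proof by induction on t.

We claim T(t) = (2t + 2)(t + 3)! - 12 for all t ≥ 1.
Base step (t = 1): T(1) = 84, and the closed form gives 84. They agree.
Suppose the result is true for t = p, so T(p) = (2p + 2)(p + 3)! - 12.
Then T(p+1) = T(p) + (2(p^2 + 5p + 7)(p + 3)!) = ((2p + 2)(p + 3)! - 12) + (2(p^2 + 5p + 7)(p + 3)!).
Simplifying, T(p+1) = (2(p+1) + 2)((p+1) + 3)! - 12,
which is the closed form with t = p+1.
Hence, by induction on t, the claim holds for every t ≥ 1.

T(t) = (2t + 2)(t + 3)! - 12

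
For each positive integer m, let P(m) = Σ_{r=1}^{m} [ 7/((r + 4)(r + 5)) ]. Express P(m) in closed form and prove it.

P(m) = 7m/(5(m + 5))

We claim P(m) = 7m/(5(m + 5)) for all m ≥ 1.
Base case (m = 1): P(1) = 7/30, and the closed form gives 7/30. They agree.
Inductive step: suppose the statement holds for some r ≥ 1, so P(r) = 7r/(5(r + 5)).
Then P(r+1) = P(r) + (7/((r + 5)(r + 6))) = (7r/(5(r + 5))) + (7/((r + 5)(r + 6))).
Simplifying, P(r+1) = 7(r + 1)/(5(r + 6)) = 7(r+1)/(5((r+1) + 5)),
which is the closed form with m = r+1.
By the principle of mathematical induction, the result holds for all m ≥ 1.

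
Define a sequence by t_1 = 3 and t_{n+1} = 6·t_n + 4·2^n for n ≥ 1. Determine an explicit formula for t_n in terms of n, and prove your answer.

Computing the first terms: t_1 = 3, t_2 = 26, t_3 = 172. This suggests t_n = -2^n + 5·6^(n - 1).
Base step (n = 1): the formula gives 3 = 3 = t_1.
Inductive step: assume the claim holds for n = j, so t_j = -2^j + 5·6^(j - 1).
Then t_{j+1} = 6·t_j + 4·2^j = 6·(-2^j + 5·6^(j - 1)) + 4·2^j = -2^(j + 1) + 5·6^j = -2^(j+1) + 5·6^((j+1) - 1),
which is the claimed formula at n = j+1.
Hence, by induction on n, the claim holds for every n ≥ 1.

t_n = -2^n + 5·6^(n - 1)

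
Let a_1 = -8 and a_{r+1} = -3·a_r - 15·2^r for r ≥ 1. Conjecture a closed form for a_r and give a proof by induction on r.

Computing the first terms: a_1 = -8, a_2 = -6, a_3 = -42. This suggests a_r = -2(-3)^(r - 1) - 3·2^r.
Base step (r = 1): the formula gives -8 = -8 = a_1.
Inductive step: suppose the statement holds for some j ≥ 1, so a_j = -2(-3)^(j - 1) - 3·2^j.
Then a_{j+1} = -3·a_j - 15·2^j = -3·(-2(-3)^(j - 1) - 3·2^j) - 15·2^j = -2(-3)^j - 3·2^(j + 1) = -2(-3)^((j+1) - 1) - 3·2^(j+1),
which is the claimed formula at r = j+1.
By induction, the statement is established for all r ≥ 1.

a_r = -2(-3)^(r - 1) - 3·2^r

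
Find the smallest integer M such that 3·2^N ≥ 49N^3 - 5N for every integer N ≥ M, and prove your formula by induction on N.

At N = 16: 196608 < 200624, so the inequality fails and M ≥ 17. We prove 3·2^N ≥ 49N^3 - 5N for all N ≥ 17.
When N = 17: 3·2^N = 393216 and 49N^3 - 5N = 240652, so 393216 ≥ 240652.
Inductive step: assume the claim holds for N = r, so 3·2^r ≥ 49r^3 - 5r.
Then 3·2^(r + 1) = 2·(3·2^r) ≥ 2·(49r^3 - 5r).
Also, for r ≥ 17 we have 2·(49r^3 - 5r) ≥ 49(r+1)^3 - 5(r+1), since 2·(49r^3 - 5r) − (49(r+1)^3 - 5(r+1)) = 49r^3 - 147r^2 - 152r - 44, which is nonnegative for all r ≥ 17.
Combining, 3·2^(r + 1) ≥ 49(r+1)^3 - 5(r+1).
Hence, by induction on N, the claim holds for every N ≥ 17.
Hence the smallest such M is 17.

M = 17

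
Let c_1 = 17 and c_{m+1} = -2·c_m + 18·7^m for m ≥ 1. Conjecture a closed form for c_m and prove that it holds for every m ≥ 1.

Computing the first terms: c_1 = 17, c_2 = 92, c_3 = 698. This suggests c_m = 3(-2)^(m - 1) + 2·7^m.
For the base case m = 1: the formula gives 17 = 17 = c_1.
Suppose the result is true for m = k, so c_k = 3(-2)^(k - 1) + 2·7^k.
Then c_{k+1} = -2·c_k + 18·7^k = -2·(3(-2)^(k - 1) + 2·7^k) + 18·7^k = 3(-2)^k + 2·7^(k + 1) = 3(-2)^((k+1) - 1) + 2·7^(k+1),
which is the claimed formula at m = k+1.
This completes the induction.

c_m = 3(-2)^(m - 1) + 2·7^m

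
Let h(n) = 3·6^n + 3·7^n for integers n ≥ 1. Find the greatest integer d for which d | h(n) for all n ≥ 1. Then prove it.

d = 3

Computing the first values: h(1) = 39 and h(2) = 255; gcd(39, 255) = 3, so d ≤ 3.
We prove 3 | 3·6^n + 3·7^n for all n ≥ 1 by induction on n.
Base step (n = 1): h(1) = 39 = 3·(13), so 3 | h(1).
Suppose the result is true for n = r, i.e. 3 | h(r). Then
h(r+1) − 7·h(r) = (3·6^(r+1) + 3·7^(r+1)) − 7·(3·6^r + 3·7^r) = (3)·6^r·(6 − 7) = (-3)·6^r. Since 3 | h(r) by the inductive hypothesis, 3 | 7·h(r); and 3 | -3 since -3 = 3·-1. Therefore 3 | h(r+1).
By the principle of mathematical induction, the result holds for all n ≥ 1.
Therefore the largest such d is 3.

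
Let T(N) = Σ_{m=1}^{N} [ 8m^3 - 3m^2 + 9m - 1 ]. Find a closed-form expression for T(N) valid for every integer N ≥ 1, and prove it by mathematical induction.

T(N) = N(2N^3 + 3N^2 + 5N + 3)

We claim T(N) = N(2N^3 + 3N^2 + 5N + 3) for all N ≥ 1.
For the base case N = 1: T(1) = 13, and the closed form gives 13. They agree.
For the inductive step, assume it holds for an arbitrary m ≥ 1, so T(m) = m(2m^3 + 3m^2 + 5m + 3).
Then T(m+1) = T(m) + (8m^3 + 21m^2 + 27m + 13) = (m(2m^3 + 3m^2 + 5m + 3)) + (8m^3 + 21m^2 + 27m + 13).
Simplifying, T(m+1) = (m + 1)(2m^3 + 9m^2 + 17m + 13) = (m+1)(2(m+1)^3 + 3(m+1)^2 + 5(m+1) + 3),
which is the closed form with N = m+1.
This completes the induction.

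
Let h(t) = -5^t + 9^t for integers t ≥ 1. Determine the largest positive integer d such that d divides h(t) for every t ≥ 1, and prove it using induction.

d = 4

Computing the first values: h(1) = 4 and h(2) = 56; gcd(4, 56) = 4, so d ≤ 4.
We prove 4 | -5^t + 9^t for all t ≥ 1 by induction on t.
When t = 1: h(1) = 4 = 4·(1), so 4 | h(1).
For the inductive step, assume it holds for an arbitrary k ≥ 1, i.e. 4 | h(k). Then
9^{k+1} − 5^{k+1} = 9·9^k − 5·5^k = 9·(9^k − 5^k) + (4)·5^k. The first term is divisible by 4 by the inductive hypothesis, and the second term (4)·5^k is divisible by 4 since 4 | 4. Hence 4 | h(k+1).
By the principle of mathematical induction, the result holds for all t ≥ 1.
Therefore the largest such d is 4.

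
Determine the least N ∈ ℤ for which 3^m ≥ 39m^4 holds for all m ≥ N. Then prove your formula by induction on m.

N = 13

At m = 12: 531441 < 808704, so the inequality fails and N ≥ 13. We prove 3^m ≥ 39m^4 for all m ≥ 13.
Base step (m = 13): 3^m = 1594323 and 39m^4 = 1113879, so 1594323 ≥ 1113879.
Inductive step: suppose the statement holds for some r ≥ 13, so 3^r ≥ 39r^4.
Then 3^(r + 1) = 3·(3^r) ≥ 3·(39r^4).
Also, for r ≥ 13 we have 3·(39r^4) ≥ 39(r+1)^4, since 3 ≥ (1 + 1/r)^4 for all r ≥ 13.
Combining, 3^(r + 1) ≥ 39(r+1)^4.
By the principle of mathematical induction, the result holds for all m ≥ 13.
Hence the smallest such N is 13.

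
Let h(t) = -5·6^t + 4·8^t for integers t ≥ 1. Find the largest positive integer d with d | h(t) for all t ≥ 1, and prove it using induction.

d = 2

Computing the first values: h(1) = 2 and h(2) = 76; gcd(2, 76) = 2, so d ≤ 2.
We prove 2 | -5·6^t + 4·8^t for all t ≥ 1 by induction on t.
When t = 1: h(1) = 2 = 2·(1), so 2 | h(1).
Inductive step: assume the claim holds for t = p, i.e. 2 | h(p). Then
h(p+1) − 8·h(p) = (-5·6^(p+1) + 4·8^(p+1)) − 8·(-5·6^p + 4·8^p) = (-5)·6^p·(6 − 8) = (10)·6^p. Since 2 | h(p) by the inductive hypothesis, 2 | 8·h(p); and 2 | 10 since 10 = 2·5. Therefore 2 | h(p+1).
By induction, the statement is established for all t ≥ 1.
Therefore the largest such d is 2.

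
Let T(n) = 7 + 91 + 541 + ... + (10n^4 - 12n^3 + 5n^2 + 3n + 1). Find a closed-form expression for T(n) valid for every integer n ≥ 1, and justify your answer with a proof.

T(n) = n(2n^4 + 2n^3 - n^2 + n + 3)

We claim T(n) = n(2n^4 + 2n^3 - n^2 + n + 3) for all n ≥ 1.
When n = 1: T(1) = 7, and the closed form gives 7. They agree.
Suppose the result is true for n = k, so T(k) = k(2k^4 + 2k^3 - k^2 + k + 3).
Then T(k+1) = T(k) + (10k^4 + 28k^3 + 29k^2 + 17k + 7) = (k(2k^4 + 2k^3 - k^2 + k + 3)) + (10k^4 + 28k^3 + 29k^2 + 17k + 7).
Simplifying, T(k+1) = (k + 1)(2k^4 + 10k^3 + 17k^2 + 13k + 7) = (k+1)(2(k+1)^4 + 2(k+1)^3 - (k+1)^2 + (k+1) + 3),
which is the closed form with n = k+1.
By the principle of mathematical induction, the result holds for all n ≥ 1.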